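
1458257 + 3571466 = 5029723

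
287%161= 126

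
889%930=889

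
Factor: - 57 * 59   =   - 3363=-3^1*19^1*59^1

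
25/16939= 25/16939 = 0.00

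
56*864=48384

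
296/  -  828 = - 74/207 = -0.36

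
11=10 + 1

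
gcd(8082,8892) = 18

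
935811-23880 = 911931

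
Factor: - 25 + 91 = 2^1 * 3^1*11^1= 66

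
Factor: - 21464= - 2^3*2683^1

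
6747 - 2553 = 4194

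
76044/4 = 19011 =19011.00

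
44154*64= 2825856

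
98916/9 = 10990 + 2/3 =10990.67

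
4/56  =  1/14  =  0.07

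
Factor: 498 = 2^1*3^1 * 83^1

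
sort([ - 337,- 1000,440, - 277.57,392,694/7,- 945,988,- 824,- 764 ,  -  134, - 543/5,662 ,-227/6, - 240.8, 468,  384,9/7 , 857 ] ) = [ - 1000, - 945, - 824, - 764, - 337,-277.57, - 240.8, - 134, - 543/5, - 227/6,9/7, 694/7, 384,  392,440 , 468,662, 857,988]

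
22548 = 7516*3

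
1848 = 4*462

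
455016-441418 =13598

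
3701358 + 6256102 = 9957460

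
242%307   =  242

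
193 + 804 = 997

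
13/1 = 13 = 13.00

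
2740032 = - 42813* ( - 64 ) 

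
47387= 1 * 47387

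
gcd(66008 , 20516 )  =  892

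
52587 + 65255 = 117842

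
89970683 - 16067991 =73902692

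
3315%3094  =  221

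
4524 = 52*87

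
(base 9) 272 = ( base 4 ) 3203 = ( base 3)22102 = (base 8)343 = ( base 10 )227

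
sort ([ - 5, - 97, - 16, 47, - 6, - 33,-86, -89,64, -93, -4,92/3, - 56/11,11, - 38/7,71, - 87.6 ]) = [ - 97,  -  93, - 89 ,-87.6, - 86,-33, - 16, - 6, - 38/7, - 56/11, - 5 , - 4,  11,92/3, 47,64, 71 ] 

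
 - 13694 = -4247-9447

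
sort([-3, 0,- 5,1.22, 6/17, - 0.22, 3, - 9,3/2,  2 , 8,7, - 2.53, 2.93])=[ - 9,- 5,-3, - 2.53, - 0.22, 0,  6/17,1.22,3/2, 2,2.93, 3, 7, 8]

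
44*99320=4370080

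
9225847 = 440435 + 8785412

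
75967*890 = 67610630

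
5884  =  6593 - 709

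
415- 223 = 192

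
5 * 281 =1405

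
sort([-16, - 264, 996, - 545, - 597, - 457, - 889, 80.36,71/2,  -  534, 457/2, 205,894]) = [ - 889 , - 597,- 545, - 534,  -  457, - 264, - 16, 71/2,80.36, 205,457/2, 894, 996]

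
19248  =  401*48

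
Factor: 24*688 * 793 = 2^7 * 3^1 *13^1 * 43^1 * 61^1 = 13094016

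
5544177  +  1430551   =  6974728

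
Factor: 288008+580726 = 868734= 2^1*3^2*17^2*167^1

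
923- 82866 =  - 81943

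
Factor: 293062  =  2^1*7^1*11^2*173^1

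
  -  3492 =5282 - 8774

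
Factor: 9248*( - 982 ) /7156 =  - 2^4*17^2*491^1* 1789^( - 1 ) = -  2270384/1789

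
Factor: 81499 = 11^1* 31^1*239^1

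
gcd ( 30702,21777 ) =357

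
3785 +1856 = 5641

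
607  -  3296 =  - 2689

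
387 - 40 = 347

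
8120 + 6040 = 14160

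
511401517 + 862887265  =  1374288782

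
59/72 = 59/72=0.82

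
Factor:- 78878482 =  - 2^1*653^1*60397^1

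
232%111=10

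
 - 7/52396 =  - 7/52396 = - 0.00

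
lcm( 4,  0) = 0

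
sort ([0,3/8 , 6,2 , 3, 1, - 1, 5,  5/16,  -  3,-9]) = [ - 9, - 3, - 1,0, 5/16,3/8,1, 2, 3, 5, 6 ]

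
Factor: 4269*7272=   2^3*3^3*101^1*1423^1 = 31044168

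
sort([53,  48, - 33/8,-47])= [ - 47,- 33/8,48, 53]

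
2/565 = 2/565= 0.00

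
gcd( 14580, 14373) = 9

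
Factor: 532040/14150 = 188/5= 2^2*5^( - 1) * 47^1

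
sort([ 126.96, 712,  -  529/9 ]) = [ - 529/9,126.96, 712]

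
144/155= 144/155  =  0.93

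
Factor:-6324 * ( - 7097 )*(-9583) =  - 2^2 * 3^1 * 7^1 *17^1*31^1*37^2 * 47^1 * 151^1= -430098724524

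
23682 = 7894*3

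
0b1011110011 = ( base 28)qr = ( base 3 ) 1000222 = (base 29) Q1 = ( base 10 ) 755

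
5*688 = 3440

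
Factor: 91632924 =2^2*3^3*17^1 * 29^1 * 1721^1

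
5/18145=1/3629= 0.00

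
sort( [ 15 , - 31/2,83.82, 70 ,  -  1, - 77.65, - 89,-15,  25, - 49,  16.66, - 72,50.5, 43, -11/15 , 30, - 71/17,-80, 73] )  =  [ - 89,  -  80, - 77.65, - 72, - 49, - 31/2, - 15,  -  71/17, - 1,-11/15,15,16.66,  25,  30, 43, 50.5 , 70,73, 83.82]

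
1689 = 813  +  876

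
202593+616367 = 818960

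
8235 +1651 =9886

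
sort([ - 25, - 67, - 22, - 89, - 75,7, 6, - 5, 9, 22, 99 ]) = [ - 89, - 75,  -  67, - 25,-22, - 5, 6, 7, 9, 22,99 ]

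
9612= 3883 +5729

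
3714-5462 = - 1748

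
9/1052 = 9/1052 =0.01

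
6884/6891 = 6884/6891 = 1.00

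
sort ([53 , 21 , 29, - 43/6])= [- 43/6 , 21, 29,53]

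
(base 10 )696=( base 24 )150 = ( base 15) 316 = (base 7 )2013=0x2B8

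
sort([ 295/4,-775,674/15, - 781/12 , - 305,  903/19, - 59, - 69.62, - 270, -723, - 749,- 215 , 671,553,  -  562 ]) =[ - 775, - 749, -723,  -  562, - 305,-270,-215, - 69.62, - 781/12,- 59 , 674/15 , 903/19, 295/4, 553, 671 ] 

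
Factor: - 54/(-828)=3/46 = 2^( - 1)*3^1*23^( - 1) 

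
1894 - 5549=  - 3655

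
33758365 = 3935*8579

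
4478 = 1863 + 2615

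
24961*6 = 149766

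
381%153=75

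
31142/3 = 31142/3=10380.67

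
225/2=112+1/2 = 112.50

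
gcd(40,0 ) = 40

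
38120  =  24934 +13186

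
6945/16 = 434+1/16  =  434.06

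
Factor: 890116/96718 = 2^1*37^( - 1)*193^1*1153^1*1307^ ( - 1 )= 445058/48359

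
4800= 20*240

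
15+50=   65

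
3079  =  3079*1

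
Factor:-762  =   -2^1*3^1*127^1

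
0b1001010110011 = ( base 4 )1022303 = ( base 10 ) 4787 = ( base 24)87B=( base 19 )d4i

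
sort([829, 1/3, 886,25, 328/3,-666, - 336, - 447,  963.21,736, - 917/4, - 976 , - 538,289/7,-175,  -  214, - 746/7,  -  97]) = [-976,-666, - 538, - 447, - 336, -917/4,-214,- 175, - 746/7, - 97,1/3,25,289/7,328/3,736,829,886,963.21]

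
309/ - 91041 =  - 103/30347=-0.00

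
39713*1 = 39713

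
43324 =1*43324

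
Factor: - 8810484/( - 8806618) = 4405242/4403309=2^1 * 3^1*734207^1 *4403309^( - 1) 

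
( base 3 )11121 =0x7C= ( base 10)124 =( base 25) 4O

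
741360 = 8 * 92670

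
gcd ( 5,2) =1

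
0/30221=0 = 0.00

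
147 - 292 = -145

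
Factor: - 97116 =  - 2^2 * 3^1*8093^1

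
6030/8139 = 2010/2713 = 0.74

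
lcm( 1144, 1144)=1144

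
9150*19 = 173850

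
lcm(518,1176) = 43512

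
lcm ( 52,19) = 988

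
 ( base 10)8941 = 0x22ed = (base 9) 13234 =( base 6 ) 105221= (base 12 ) 5211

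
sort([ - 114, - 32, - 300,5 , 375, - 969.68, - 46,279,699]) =[ - 969.68, - 300, - 114,-46, - 32,5, 279,375  ,  699]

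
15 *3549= 53235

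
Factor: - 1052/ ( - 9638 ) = 526/4819=2^1 * 61^ (-1)*79^( -1)*263^1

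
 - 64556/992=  - 16139/248 = - 65.08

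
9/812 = 9/812 = 0.01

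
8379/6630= 1 + 583/2210  =  1.26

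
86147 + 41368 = 127515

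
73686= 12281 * 6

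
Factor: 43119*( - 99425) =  - 3^3*5^2 * 41^1*97^1*1597^1 = - 4287106575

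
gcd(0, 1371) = 1371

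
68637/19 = 68637/19 = 3612.47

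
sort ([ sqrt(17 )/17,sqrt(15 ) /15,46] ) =[sqrt( 17 )/17, sqrt( 15 ) /15 , 46 ]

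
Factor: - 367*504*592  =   -2^7*3^2*7^1*37^1*367^1  =  - 109501056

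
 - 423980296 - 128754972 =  - 552735268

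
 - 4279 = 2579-6858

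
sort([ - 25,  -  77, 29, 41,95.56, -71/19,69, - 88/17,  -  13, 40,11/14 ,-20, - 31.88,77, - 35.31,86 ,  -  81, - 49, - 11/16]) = [- 81,-77,-49, - 35.31,  -  31.88,- 25, - 20, - 13, - 88/17,- 71/19, - 11/16,  11/14,  29 , 40, 41, 69,  77 , 86,95.56 ] 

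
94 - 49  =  45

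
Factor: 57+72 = 3^1* 43^1 = 129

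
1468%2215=1468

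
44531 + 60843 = 105374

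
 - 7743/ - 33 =2581/11 = 234.64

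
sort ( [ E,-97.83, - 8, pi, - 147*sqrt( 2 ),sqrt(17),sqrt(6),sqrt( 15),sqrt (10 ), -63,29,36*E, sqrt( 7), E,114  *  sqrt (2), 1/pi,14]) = [ - 147*sqrt( 2), - 97.83, - 63,-8  ,  1/pi,sqrt(6), sqrt(7 ),E, E,pi , sqrt (10 ),sqrt( 15 ), sqrt( 17),14,29,36*  E,114*sqrt(2)]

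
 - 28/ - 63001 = 28/63001 = 0.00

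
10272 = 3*3424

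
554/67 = 8+18/67 = 8.27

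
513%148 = 69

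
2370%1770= 600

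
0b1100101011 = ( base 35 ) N6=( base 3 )1010001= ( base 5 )11221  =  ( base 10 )811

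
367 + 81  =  448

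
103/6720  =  103/6720 = 0.02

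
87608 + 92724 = 180332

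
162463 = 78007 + 84456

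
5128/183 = 28+4/183 =28.02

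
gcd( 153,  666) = 9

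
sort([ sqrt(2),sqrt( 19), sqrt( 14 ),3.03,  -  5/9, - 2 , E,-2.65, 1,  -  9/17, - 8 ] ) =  [ - 8, - 2.65, - 2, - 5/9,-9/17 , 1, sqrt( 2),E,3.03, sqrt(14),sqrt( 19 )]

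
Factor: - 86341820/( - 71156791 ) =2^2*5^1*31^1 * 47^1*2753^( - 1 )*2963^1  *  25847^( - 1) 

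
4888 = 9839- 4951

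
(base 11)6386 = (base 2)10000011111011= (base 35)6V8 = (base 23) fm2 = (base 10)8443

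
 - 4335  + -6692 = -11027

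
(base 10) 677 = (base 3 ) 221002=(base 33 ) kh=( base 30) MH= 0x2A5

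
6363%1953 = 504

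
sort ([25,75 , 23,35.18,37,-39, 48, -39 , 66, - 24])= [ - 39 , - 39,-24, 23,25,35.18, 37 , 48,66,75]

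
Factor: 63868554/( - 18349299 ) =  - 7096506/2038811 = -2^1*3^1*37^(-1)*67^1*127^1*139^1*55103^(-1 )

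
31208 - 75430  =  - 44222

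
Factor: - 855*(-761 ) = 3^2*5^1*19^1*761^1=650655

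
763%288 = 187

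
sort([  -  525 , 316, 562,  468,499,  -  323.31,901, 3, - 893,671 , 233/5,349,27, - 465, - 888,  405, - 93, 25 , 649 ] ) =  [ - 893, - 888 , - 525 , - 465, - 323.31,- 93 , 3,25  ,  27, 233/5,316,349 , 405,  468,499 , 562, 649 , 671,901 ]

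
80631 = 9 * 8959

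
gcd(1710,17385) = 285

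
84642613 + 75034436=159677049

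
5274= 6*879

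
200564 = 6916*29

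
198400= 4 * 49600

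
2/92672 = 1/46336 =0.00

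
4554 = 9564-5010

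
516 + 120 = 636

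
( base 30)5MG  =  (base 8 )12070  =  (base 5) 131201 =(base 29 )64e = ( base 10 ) 5176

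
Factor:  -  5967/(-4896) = 39/32 = 2^(  -  5 )*3^1*13^1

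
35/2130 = 7/426 = 0.02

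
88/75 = 1  +  13/75 = 1.17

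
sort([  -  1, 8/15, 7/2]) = [ - 1, 8/15,7/2]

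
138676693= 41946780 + 96729913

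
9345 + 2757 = 12102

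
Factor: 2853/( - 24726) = - 3/26 =-2^(-1 ) * 3^1*13^( - 1)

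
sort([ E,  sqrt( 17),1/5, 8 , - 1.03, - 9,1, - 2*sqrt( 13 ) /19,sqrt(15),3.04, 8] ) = [ - 9, - 1.03 ,-2*sqrt(13 ) /19,1/5,1,E,3.04,sqrt(15 ),sqrt( 17), 8,8]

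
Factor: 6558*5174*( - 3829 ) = -2^2*3^1 * 7^1*13^1*199^1*547^1*1093^1 = -129922151268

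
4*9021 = 36084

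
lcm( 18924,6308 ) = 18924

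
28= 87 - 59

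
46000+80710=126710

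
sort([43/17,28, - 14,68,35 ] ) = [ - 14,43/17,28,35,  68]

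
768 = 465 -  - 303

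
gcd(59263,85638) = 1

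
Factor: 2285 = 5^1*457^1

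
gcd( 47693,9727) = 1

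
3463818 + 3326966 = 6790784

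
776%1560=776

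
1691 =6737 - 5046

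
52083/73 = 52083/73= 713.47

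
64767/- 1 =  -64767/1 = - 64767.00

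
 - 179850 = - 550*327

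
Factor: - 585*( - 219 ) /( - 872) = - 128115/872 = - 2^(-3 )*3^3*5^1*13^1*73^1 * 109^( - 1 ) 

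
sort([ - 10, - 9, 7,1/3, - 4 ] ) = [ - 10, - 9, - 4 , 1/3,  7]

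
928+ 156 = 1084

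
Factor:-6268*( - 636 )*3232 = 2^9*3^1*53^1*101^1*1567^1 = 12884199936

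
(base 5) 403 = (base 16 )67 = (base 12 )87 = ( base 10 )103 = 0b1100111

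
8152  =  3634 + 4518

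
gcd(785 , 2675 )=5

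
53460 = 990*54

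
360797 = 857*421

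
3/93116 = 3/93116 = 0.00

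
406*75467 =30639602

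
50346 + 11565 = 61911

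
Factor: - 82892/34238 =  - 46/19 = - 2^1*19^( - 1)*23^1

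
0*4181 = 0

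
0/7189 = 0=0.00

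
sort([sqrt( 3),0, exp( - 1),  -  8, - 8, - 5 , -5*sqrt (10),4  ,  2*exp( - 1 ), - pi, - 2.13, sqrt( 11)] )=[  -  5 * sqrt( 10 ), - 8, -8, - 5, - pi, - 2.13,0, exp( - 1),2*exp( - 1 ),sqrt(3),sqrt(11),4] 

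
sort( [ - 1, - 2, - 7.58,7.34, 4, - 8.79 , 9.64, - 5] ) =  [ - 8.79, - 7.58,- 5, - 2, - 1, 4 , 7.34,9.64 ] 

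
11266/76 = 148 + 9/38 = 148.24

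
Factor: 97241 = 97241^1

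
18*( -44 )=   -  792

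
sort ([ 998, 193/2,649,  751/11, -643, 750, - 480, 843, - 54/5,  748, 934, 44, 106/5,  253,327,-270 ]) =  [ - 643,-480,  -  270, - 54/5,106/5,44,751/11, 193/2, 253,  327, 649 , 748, 750, 843,934, 998]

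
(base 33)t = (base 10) 29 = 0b11101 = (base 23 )16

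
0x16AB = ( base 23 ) am7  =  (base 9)7857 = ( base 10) 5803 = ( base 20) ea3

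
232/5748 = 58/1437 = 0.04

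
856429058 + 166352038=1022781096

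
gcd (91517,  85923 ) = 1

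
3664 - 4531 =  - 867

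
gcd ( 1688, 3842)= 2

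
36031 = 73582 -37551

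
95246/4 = 47623/2 = 23811.50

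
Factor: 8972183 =11^1*815653^1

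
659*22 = 14498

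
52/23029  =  52/23029 = 0.00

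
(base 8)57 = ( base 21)25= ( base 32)1f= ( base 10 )47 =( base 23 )21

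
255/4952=255/4952 = 0.05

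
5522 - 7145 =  -1623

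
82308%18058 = 10076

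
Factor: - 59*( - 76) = 2^2*19^1* 59^1=   4484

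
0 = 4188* 0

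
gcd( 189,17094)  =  21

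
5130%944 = 410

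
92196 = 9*10244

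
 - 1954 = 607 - 2561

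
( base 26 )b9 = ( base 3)101221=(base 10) 295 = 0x127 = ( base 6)1211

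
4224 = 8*528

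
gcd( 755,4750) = 5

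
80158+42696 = 122854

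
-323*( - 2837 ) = 916351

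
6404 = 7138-734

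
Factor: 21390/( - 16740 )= - 2^( - 1) * 3^( - 2) * 23^1 = -  23/18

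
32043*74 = 2371182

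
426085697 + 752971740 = 1179057437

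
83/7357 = 83/7357 = 0.01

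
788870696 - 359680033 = 429190663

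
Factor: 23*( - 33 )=- 3^1* 11^1*23^1 = - 759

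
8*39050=312400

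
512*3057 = 1565184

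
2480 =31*80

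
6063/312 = 19 + 45/104 = 19.43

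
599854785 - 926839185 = -326984400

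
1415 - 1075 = 340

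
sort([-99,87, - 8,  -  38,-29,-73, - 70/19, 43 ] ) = [-99,-73,-38, - 29 ,-8, - 70/19,43,87 ]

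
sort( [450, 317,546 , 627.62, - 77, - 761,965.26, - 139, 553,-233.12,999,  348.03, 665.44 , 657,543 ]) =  [ - 761,-233.12 , - 139,  -  77,317,348.03,450,543,546,553, 627.62,657,665.44,965.26, 999] 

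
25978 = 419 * 62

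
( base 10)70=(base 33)24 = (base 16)46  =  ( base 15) 4a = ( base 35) 20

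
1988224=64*31066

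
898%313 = 272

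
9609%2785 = 1254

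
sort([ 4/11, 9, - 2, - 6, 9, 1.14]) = [ - 6, - 2, 4/11 , 1.14, 9,9 ] 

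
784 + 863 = 1647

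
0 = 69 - 69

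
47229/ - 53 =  - 892 + 47/53 = -891.11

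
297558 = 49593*6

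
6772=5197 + 1575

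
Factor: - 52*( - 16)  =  2^6*13^1 = 832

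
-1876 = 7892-9768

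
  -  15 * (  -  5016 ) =75240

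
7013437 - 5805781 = 1207656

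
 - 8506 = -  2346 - 6160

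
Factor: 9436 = 2^2*7^1*337^1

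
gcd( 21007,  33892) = 1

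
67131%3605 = 2241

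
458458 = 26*17633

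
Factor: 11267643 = 3^1* 59^1*63659^1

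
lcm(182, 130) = 910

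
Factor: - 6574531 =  - 6574531^1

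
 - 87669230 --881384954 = 793715724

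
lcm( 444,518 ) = 3108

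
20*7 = 140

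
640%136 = 96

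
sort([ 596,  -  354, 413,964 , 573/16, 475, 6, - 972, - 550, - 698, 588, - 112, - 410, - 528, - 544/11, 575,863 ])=[ - 972, - 698, - 550,- 528,  -  410, - 354, - 112, - 544/11, 6, 573/16, 413,475,575, 588, 596,863, 964]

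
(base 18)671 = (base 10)2071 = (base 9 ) 2751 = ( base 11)1613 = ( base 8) 4027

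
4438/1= 4438 = 4438.00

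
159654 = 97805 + 61849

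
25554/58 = 440 + 17/29 = 440.59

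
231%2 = 1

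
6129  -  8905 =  - 2776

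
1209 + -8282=  -  7073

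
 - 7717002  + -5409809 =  - 13126811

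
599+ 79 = 678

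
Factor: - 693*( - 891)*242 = 149426046 = 2^1 * 3^6 * 7^1 * 11^4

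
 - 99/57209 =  - 1+57110/57209 = - 0.00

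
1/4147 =1/4147= 0.00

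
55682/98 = 568+9/49  =  568.18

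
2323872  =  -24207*(-96) 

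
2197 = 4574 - 2377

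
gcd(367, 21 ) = 1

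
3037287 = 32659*93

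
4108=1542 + 2566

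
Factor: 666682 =2^1*333341^1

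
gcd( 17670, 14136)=3534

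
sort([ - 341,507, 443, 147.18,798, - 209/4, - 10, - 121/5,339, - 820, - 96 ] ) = [ - 820, - 341, - 96, - 209/4, - 121/5,-10,147.18,339,443, 507, 798]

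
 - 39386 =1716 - 41102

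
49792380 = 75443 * 660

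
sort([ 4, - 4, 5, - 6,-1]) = [ -6,-4, - 1  ,  4,5] 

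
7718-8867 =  - 1149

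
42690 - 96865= - 54175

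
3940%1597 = 746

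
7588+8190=15778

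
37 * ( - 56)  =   - 2072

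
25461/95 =268+1/95 = 268.01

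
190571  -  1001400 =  - 810829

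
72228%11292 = 4476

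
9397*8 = 75176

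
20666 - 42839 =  - 22173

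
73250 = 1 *73250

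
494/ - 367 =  - 494/367= -1.35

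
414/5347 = 414/5347 = 0.08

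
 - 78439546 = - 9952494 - 68487052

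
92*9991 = 919172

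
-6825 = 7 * (-975 )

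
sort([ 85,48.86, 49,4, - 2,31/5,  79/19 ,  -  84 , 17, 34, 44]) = [ - 84, - 2,4,79/19, 31/5,17, 34,  44,  48.86,49, 85]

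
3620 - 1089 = 2531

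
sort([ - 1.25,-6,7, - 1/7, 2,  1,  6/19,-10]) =[- 10, - 6, - 1.25, -1/7, 6/19, 1,2, 7 ] 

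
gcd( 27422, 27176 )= 2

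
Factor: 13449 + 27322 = 40771^1 = 40771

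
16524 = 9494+7030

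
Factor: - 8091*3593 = -29070963 = - 3^2*29^1 *31^1*3593^1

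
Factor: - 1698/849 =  - 2 = -2^1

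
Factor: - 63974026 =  - 2^1*17^1*19^1 * 167^1*593^1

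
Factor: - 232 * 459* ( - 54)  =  5750352  =  2^4*3^6*17^1*29^1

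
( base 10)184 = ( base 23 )80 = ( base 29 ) 6A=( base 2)10111000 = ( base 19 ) 9d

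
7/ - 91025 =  -7/91025 = -0.00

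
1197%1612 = 1197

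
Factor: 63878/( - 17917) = - 2^1 *23^(-1 ) * 41^1 = -82/23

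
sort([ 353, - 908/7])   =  [ - 908/7  ,  353 ]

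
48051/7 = 6864  +  3/7 = 6864.43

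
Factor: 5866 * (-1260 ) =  - 2^3* 3^2 * 5^1 * 7^2*419^1 = -7391160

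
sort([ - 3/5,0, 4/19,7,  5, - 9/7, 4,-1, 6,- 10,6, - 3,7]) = [ -10,- 3, - 9/7 , - 1, - 3/5,0, 4/19, 4,5,6, 6,7,  7]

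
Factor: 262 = 2^1*131^1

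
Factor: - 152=-2^3 * 19^1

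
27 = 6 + 21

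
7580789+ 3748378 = 11329167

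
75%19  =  18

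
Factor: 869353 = 617^1*1409^1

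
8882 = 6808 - -2074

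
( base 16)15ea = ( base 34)4T0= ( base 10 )5610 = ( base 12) 32b6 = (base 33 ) 550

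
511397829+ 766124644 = 1277522473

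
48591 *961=46695951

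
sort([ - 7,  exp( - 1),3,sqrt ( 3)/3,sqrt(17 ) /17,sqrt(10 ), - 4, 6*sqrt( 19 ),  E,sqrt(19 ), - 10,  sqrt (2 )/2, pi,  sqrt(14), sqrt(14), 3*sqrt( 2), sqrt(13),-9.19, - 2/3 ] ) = [ - 10, - 9.19, - 7,-4, - 2/3,sqrt (17)/17,exp( - 1 ),sqrt( 3 ) /3,sqrt( 2) /2,E,3 , pi, sqrt(10 ),sqrt(  13 ),sqrt ( 14 ),  sqrt(14), 3*sqrt(2 ) , sqrt( 19 ), 6*sqrt( 19) ] 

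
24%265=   24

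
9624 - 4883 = 4741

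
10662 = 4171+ 6491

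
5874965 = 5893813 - 18848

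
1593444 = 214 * 7446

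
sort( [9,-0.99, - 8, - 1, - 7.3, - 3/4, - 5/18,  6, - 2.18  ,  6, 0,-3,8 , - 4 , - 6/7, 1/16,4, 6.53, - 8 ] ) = [ - 8, - 8,-7.3  ,-4,-3, - 2.18,  -  1,  -  0.99,-6/7  , - 3/4, - 5/18,0,  1/16,4,  6,6,6.53 , 8, 9 ] 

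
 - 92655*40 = - 3706200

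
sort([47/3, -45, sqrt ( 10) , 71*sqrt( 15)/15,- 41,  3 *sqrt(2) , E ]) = [ - 45, - 41, E, sqrt( 10) , 3*sqrt( 2) , 47/3, 71* sqrt( 15) /15 ]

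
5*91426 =457130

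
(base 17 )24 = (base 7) 53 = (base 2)100110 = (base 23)1f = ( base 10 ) 38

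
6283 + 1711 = 7994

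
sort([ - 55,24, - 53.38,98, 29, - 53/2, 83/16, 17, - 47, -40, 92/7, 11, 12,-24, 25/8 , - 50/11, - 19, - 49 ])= [- 55, - 53.38,  -  49,-47,- 40 , - 53/2, - 24 ,- 19, - 50/11, 25/8  ,  83/16,  11, 12, 92/7 , 17,24,29,98 ]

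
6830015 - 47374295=-40544280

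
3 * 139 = 417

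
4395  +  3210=7605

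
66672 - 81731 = -15059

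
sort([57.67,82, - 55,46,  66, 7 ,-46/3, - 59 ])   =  [-59 ,  -  55,-46/3, 7, 46,57.67, 66, 82]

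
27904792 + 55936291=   83841083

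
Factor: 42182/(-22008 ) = -2^( - 2 ) *3^( - 1)*23^1 = -23/12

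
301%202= 99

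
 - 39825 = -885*45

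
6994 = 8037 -1043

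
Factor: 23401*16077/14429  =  376217877/14429 = 3^1*7^1*23^1 * 47^(-1)*233^1*307^(  -  1)*3343^1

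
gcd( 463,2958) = 1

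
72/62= 1 + 5/31= 1.16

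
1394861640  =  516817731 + 878043909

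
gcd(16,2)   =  2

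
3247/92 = 3247/92= 35.29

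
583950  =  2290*255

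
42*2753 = 115626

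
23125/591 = 23125/591 = 39.13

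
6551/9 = 6551/9  =  727.89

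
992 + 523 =1515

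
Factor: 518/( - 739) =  - 2^1*7^1*37^1*739^( - 1) 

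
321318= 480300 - 158982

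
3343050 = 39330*85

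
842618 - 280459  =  562159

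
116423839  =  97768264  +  18655575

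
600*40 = 24000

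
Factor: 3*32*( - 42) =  - 4032 = -2^6*3^2*7^1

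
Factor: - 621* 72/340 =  - 2^1*3^5*5^ ( - 1 )*17^ ( - 1)*23^1 = - 11178/85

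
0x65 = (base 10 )101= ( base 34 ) 2X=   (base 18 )5B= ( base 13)7a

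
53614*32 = 1715648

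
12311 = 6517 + 5794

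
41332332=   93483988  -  52151656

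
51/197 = 51/197   =  0.26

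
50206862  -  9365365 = 40841497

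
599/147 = 4 +11/147 =4.07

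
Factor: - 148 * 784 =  - 2^6*7^2 * 37^1 =-116032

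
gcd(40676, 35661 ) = 1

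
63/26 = 63/26= 2.42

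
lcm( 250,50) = 250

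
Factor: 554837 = 554837^1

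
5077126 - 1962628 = 3114498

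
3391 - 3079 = 312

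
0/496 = 0 = 0.00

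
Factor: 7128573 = 3^1 * 2376191^1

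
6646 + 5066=11712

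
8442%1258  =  894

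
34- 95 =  - 61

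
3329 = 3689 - 360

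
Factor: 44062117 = 11^1*373^1* 10739^1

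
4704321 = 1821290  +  2883031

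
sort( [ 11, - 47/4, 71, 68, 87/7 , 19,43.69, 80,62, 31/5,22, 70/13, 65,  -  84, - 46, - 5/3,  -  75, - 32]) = [ -84, - 75, - 46, - 32, - 47/4, - 5/3, 70/13, 31/5, 11,87/7, 19,22, 43.69, 62,65, 68, 71,80]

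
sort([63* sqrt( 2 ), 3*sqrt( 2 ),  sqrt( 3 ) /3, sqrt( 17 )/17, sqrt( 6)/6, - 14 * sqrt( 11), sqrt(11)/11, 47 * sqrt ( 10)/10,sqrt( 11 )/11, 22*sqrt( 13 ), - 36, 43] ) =[ -14 * sqrt( 11), - 36, sqrt(17 ) /17, sqrt( 11)/11, sqrt( 11)/11,sqrt( 6)/6, sqrt(3) /3, 3 * sqrt(2),47*sqrt( 10)/10,43, 22 * sqrt( 13 ),  63 * sqrt( 2) ]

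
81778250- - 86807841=168586091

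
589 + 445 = 1034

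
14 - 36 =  - 22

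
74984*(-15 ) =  - 1124760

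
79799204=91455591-11656387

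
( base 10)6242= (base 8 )14142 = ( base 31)6fb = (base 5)144432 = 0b1100001100010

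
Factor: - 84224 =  - 2^8*7^1*47^1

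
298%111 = 76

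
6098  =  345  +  5753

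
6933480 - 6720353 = 213127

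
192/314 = 96/157 = 0.61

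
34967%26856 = 8111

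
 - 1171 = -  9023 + 7852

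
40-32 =8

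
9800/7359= 1 + 2441/7359 = 1.33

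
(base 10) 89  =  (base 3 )10022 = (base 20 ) 49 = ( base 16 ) 59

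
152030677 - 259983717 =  - 107953040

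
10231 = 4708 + 5523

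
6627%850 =677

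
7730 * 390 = 3014700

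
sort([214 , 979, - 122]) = [ - 122, 214,979 ]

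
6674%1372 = 1186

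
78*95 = 7410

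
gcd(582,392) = 2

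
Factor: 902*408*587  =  2^4*3^1 *11^1 *17^1 * 41^1*587^1 = 216025392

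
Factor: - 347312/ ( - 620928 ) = 443/792 = 2^ ( - 3 )* 3^ ( - 2 )*11^ ( - 1)*443^1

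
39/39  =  1  =  1.00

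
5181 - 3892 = 1289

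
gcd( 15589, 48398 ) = 7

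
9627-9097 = 530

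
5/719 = 5/719 =0.01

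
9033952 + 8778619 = 17812571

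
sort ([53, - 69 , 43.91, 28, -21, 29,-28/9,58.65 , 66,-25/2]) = [  -  69, - 21, - 25/2,-28/9, 28,  29, 43.91,53, 58.65,66]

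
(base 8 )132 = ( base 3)10100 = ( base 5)330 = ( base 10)90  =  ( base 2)1011010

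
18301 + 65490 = 83791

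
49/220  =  49/220 = 0.22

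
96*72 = 6912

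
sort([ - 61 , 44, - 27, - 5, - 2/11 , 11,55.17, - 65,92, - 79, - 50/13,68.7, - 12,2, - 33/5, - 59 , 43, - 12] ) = [ - 79, - 65 , - 61, - 59, - 27,  -  12, - 12,- 33/5, - 5, - 50/13, - 2/11,2, 11,43,44,55.17,68.7,92]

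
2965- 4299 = -1334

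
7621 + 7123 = 14744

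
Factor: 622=2^1*311^1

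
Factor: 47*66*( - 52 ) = -2^3*3^1*11^1*13^1*47^1 =-161304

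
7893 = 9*877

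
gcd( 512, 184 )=8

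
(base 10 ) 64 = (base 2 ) 1000000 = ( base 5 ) 224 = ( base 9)71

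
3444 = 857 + 2587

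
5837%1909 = 110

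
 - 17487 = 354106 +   -  371593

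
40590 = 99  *410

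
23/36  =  23/36 =0.64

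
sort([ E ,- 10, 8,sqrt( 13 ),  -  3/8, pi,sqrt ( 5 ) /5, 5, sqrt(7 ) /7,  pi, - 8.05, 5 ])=[ - 10, - 8.05, - 3/8,  sqrt( 7)/7 , sqrt( 5 ) /5, E, pi,pi,sqrt( 13 ),5, 5, 8]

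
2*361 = 722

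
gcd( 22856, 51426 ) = 5714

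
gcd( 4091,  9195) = 1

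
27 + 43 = 70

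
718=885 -167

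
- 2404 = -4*601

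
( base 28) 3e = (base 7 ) 200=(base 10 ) 98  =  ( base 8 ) 142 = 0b1100010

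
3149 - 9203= - 6054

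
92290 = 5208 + 87082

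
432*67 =28944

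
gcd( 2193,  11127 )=3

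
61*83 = 5063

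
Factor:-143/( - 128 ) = 2^(  -  7)*11^1*13^1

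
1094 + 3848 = 4942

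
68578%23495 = 21588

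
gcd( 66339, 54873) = 819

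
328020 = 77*4260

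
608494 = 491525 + 116969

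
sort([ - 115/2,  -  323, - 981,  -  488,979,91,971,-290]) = [-981, - 488, - 323, - 290, - 115/2, 91,971,979] 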